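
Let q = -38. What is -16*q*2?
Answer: 1216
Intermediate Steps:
-16*q*2 = -16*(-38)*2 = 608*2 = 1216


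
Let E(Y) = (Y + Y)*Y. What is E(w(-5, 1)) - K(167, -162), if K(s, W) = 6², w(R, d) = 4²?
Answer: 476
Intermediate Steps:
w(R, d) = 16
E(Y) = 2*Y² (E(Y) = (2*Y)*Y = 2*Y²)
K(s, W) = 36
E(w(-5, 1)) - K(167, -162) = 2*16² - 1*36 = 2*256 - 36 = 512 - 36 = 476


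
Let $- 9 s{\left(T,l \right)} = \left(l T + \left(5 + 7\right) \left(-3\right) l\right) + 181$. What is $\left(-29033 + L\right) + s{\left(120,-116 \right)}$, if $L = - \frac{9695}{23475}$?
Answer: $- \frac{393969527}{14085} \approx -27971.0$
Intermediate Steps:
$L = - \frac{1939}{4695}$ ($L = \left(-9695\right) \frac{1}{23475} = - \frac{1939}{4695} \approx -0.41299$)
$s{\left(T,l \right)} = - \frac{181}{9} + 4 l - \frac{T l}{9}$ ($s{\left(T,l \right)} = - \frac{\left(l T + \left(5 + 7\right) \left(-3\right) l\right) + 181}{9} = - \frac{\left(T l + 12 \left(-3\right) l\right) + 181}{9} = - \frac{\left(T l - 36 l\right) + 181}{9} = - \frac{\left(- 36 l + T l\right) + 181}{9} = - \frac{181 - 36 l + T l}{9} = - \frac{181}{9} + 4 l - \frac{T l}{9}$)
$\left(-29033 + L\right) + s{\left(120,-116 \right)} = \left(-29033 - \frac{1939}{4695}\right) - \left(\frac{4357}{9} - \frac{4640}{3}\right) = - \frac{136311874}{4695} - - \frac{9563}{9} = - \frac{136311874}{4695} + \frac{9563}{9} = - \frac{393969527}{14085}$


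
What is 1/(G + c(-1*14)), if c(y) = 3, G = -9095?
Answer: -1/9092 ≈ -0.00010999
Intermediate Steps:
1/(G + c(-1*14)) = 1/(-9095 + 3) = 1/(-9092) = -1/9092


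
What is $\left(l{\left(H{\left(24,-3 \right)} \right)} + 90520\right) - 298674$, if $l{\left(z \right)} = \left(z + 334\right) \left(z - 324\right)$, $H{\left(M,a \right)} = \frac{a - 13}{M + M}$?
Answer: $- \frac{2847359}{9} \approx -3.1637 \cdot 10^{5}$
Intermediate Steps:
$H{\left(M,a \right)} = \frac{-13 + a}{2 M}$
$l{\left(z \right)} = \left(-324 + z\right) \left(334 + z\right)$ ($l{\left(z \right)} = \left(334 + z\right) \left(-324 + z\right) = \left(-324 + z\right) \left(334 + z\right)$)
$\left(l{\left(H{\left(24,-3 \right)} \right)} + 90520\right) - 298674 = \left(\left(-108216 + \left(\frac{-13 - 3}{2 \cdot 24}\right)^{2} + 10 \frac{-13 - 3}{2 \cdot 24}\right) + 90520\right) - 298674 = \left(\left(-108216 + \left(\frac{1}{2} \cdot \frac{1}{24} \left(-16\right)\right)^{2} + 10 \cdot \frac{1}{2} \cdot \frac{1}{24} \left(-16\right)\right) + 90520\right) - 298674 = \left(\left(-108216 + \left(- \frac{1}{3}\right)^{2} + 10 \left(- \frac{1}{3}\right)\right) + 90520\right) - 298674 = \left(\left(-108216 + \frac{1}{9} - \frac{10}{3}\right) + 90520\right) - 298674 = \left(- \frac{973973}{9} + 90520\right) - 298674 = - \frac{159293}{9} - 298674 = - \frac{2847359}{9}$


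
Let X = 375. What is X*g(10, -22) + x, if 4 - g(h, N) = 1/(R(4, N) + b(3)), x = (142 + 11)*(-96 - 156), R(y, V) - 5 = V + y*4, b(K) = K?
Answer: -74487/2 ≈ -37244.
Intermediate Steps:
R(y, V) = 5 + V + 4*y (R(y, V) = 5 + (V + y*4) = 5 + (V + 4*y) = 5 + V + 4*y)
x = -38556 (x = 153*(-252) = -38556)
g(h, N) = 4 - 1/(24 + N) (g(h, N) = 4 - 1/((5 + N + 4*4) + 3) = 4 - 1/((5 + N + 16) + 3) = 4 - 1/((21 + N) + 3) = 4 - 1/(24 + N))
X*g(10, -22) + x = 375*((95 + 4*(-22))/(24 - 22)) - 38556 = 375*((95 - 88)/2) - 38556 = 375*((1/2)*7) - 38556 = 375*(7/2) - 38556 = 2625/2 - 38556 = -74487/2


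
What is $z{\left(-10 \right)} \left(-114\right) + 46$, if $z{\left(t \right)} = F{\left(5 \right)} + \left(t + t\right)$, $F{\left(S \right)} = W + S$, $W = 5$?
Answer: $1186$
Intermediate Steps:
$F{\left(S \right)} = 5 + S$
$z{\left(t \right)} = 10 + 2 t$ ($z{\left(t \right)} = \left(5 + 5\right) + \left(t + t\right) = 10 + 2 t$)
$z{\left(-10 \right)} \left(-114\right) + 46 = \left(10 + 2 \left(-10\right)\right) \left(-114\right) + 46 = \left(10 - 20\right) \left(-114\right) + 46 = \left(-10\right) \left(-114\right) + 46 = 1140 + 46 = 1186$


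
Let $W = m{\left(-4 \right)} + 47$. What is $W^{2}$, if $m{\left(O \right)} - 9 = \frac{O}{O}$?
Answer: $3249$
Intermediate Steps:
$m{\left(O \right)} = 10$ ($m{\left(O \right)} = 9 + \frac{O}{O} = 9 + 1 = 10$)
$W = 57$ ($W = 10 + 47 = 57$)
$W^{2} = 57^{2} = 3249$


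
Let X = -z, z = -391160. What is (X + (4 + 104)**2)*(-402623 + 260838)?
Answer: -57114400840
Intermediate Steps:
X = 391160 (X = -1*(-391160) = 391160)
(X + (4 + 104)**2)*(-402623 + 260838) = (391160 + (4 + 104)**2)*(-402623 + 260838) = (391160 + 108**2)*(-141785) = (391160 + 11664)*(-141785) = 402824*(-141785) = -57114400840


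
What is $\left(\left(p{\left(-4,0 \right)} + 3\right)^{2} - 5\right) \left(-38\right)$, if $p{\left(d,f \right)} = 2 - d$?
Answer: $-2888$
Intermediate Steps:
$\left(\left(p{\left(-4,0 \right)} + 3\right)^{2} - 5\right) \left(-38\right) = \left(\left(\left(2 - -4\right) + 3\right)^{2} - 5\right) \left(-38\right) = \left(\left(\left(2 + 4\right) + 3\right)^{2} - 5\right) \left(-38\right) = \left(\left(6 + 3\right)^{2} - 5\right) \left(-38\right) = \left(9^{2} - 5\right) \left(-38\right) = \left(81 - 5\right) \left(-38\right) = 76 \left(-38\right) = -2888$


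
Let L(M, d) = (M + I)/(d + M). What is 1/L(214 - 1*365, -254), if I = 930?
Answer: -405/779 ≈ -0.51990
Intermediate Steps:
L(M, d) = (930 + M)/(M + d) (L(M, d) = (M + 930)/(d + M) = (930 + M)/(M + d))
1/L(214 - 1*365, -254) = 1/((930 + (214 - 1*365))/((214 - 1*365) - 254)) = 1/((930 + (214 - 365))/((214 - 365) - 254)) = 1/((930 - 151)/(-151 - 254)) = 1/(779/(-405)) = 1/(-1/405*779) = 1/(-779/405) = -405/779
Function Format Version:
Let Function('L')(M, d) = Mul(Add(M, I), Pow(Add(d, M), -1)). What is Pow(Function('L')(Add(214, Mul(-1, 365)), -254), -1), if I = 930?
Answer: Rational(-405, 779) ≈ -0.51990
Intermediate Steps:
Function('L')(M, d) = Mul(Pow(Add(M, d), -1), Add(930, M)) (Function('L')(M, d) = Mul(Add(M, 930), Pow(Add(d, M), -1)) = Mul(Add(930, M), Pow(Add(M, d), -1)) = Mul(Pow(Add(M, d), -1), Add(930, M)))
Pow(Function('L')(Add(214, Mul(-1, 365)), -254), -1) = Pow(Mul(Pow(Add(Add(214, Mul(-1, 365)), -254), -1), Add(930, Add(214, Mul(-1, 365)))), -1) = Pow(Mul(Pow(Add(Add(214, -365), -254), -1), Add(930, Add(214, -365))), -1) = Pow(Mul(Pow(Add(-151, -254), -1), Add(930, -151)), -1) = Pow(Mul(Pow(-405, -1), 779), -1) = Pow(Mul(Rational(-1, 405), 779), -1) = Pow(Rational(-779, 405), -1) = Rational(-405, 779)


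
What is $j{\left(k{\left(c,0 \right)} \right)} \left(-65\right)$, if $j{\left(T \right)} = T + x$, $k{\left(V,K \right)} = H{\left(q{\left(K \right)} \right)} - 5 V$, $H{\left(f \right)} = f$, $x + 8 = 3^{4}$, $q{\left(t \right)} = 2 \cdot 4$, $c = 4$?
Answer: $-3965$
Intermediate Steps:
$q{\left(t \right)} = 8$
$x = 73$ ($x = -8 + 3^{4} = -8 + 81 = 73$)
$k{\left(V,K \right)} = 8 - 5 V$
$j{\left(T \right)} = 73 + T$ ($j{\left(T \right)} = T + 73 = 73 + T$)
$j{\left(k{\left(c,0 \right)} \right)} \left(-65\right) = \left(73 + \left(8 - 20\right)\right) \left(-65\right) = \left(73 - 12\right) \left(-65\right) = 61 \left(-65\right) = -3965$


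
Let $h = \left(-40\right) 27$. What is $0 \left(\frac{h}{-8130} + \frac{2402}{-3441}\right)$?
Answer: $0$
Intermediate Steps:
$h = -1080$
$0 \left(\frac{h}{-8130} + \frac{2402}{-3441}\right) = 0 \left(- \frac{1080}{-8130} + \frac{2402}{-3441}\right) = 0 \left(\left(-1080\right) \left(- \frac{1}{8130}\right) + 2402 \left(- \frac{1}{3441}\right)\right) = 0 \left(\frac{36}{271} - \frac{2402}{3441}\right) = 0 \left(- \frac{527066}{932511}\right) = 0$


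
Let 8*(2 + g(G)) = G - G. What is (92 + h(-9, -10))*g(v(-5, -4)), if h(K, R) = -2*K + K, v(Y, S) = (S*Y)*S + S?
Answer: -202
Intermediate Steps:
v(Y, S) = S + Y*S² (v(Y, S) = Y*S² + S = S + Y*S²)
g(G) = -2 (g(G) = -2 + (G - G)/8 = -2 + (⅛)*0 = -2 + 0 = -2)
h(K, R) = -K
(92 + h(-9, -10))*g(v(-5, -4)) = (92 - 1*(-9))*(-2) = (92 + 9)*(-2) = 101*(-2) = -202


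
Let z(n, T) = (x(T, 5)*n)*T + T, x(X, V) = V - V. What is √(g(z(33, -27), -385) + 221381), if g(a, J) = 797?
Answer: √222178 ≈ 471.36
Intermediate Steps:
x(X, V) = 0
z(n, T) = T (z(n, T) = (0*n)*T + T = 0*T + T = 0 + T = T)
√(g(z(33, -27), -385) + 221381) = √(797 + 221381) = √222178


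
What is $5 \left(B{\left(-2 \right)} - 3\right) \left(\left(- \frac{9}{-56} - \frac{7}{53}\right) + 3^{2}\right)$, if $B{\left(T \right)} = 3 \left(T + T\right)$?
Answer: $- \frac{2009775}{2968} \approx -677.15$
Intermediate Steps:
$B{\left(T \right)} = 6 T$ ($B{\left(T \right)} = 3 \cdot 2 T = 6 T$)
$5 \left(B{\left(-2 \right)} - 3\right) \left(\left(- \frac{9}{-56} - \frac{7}{53}\right) + 3^{2}\right) = 5 \left(6 \left(-2\right) - 3\right) \left(\left(- \frac{9}{-56} - \frac{7}{53}\right) + 3^{2}\right) = 5 \left(-12 - 3\right) \left(\left(\left(-9\right) \left(- \frac{1}{56}\right) - \frac{7}{53}\right) + 9\right) = 5 \left(-15\right) \left(\left(\frac{9}{56} - \frac{7}{53}\right) + 9\right) = - 75 \left(\frac{85}{2968} + 9\right) = \left(-75\right) \frac{26797}{2968} = - \frac{2009775}{2968}$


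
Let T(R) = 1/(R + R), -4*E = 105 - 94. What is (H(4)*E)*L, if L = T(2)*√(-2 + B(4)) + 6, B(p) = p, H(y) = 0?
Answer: 0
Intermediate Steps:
E = -11/4 (E = -(105 - 94)/4 = -¼*11 = -11/4 ≈ -2.7500)
T(R) = 1/(2*R)
L = 6 + √2/4 (L = ((½)/2)*√(-2 + 4) + 6 = ((½)*(½))*√2 + 6 = √2/4 + 6 = 6 + √2/4 ≈ 6.3536)
(H(4)*E)*L = (0*(-11/4))*(6 + √2/4) = 0*(6 + √2/4) = 0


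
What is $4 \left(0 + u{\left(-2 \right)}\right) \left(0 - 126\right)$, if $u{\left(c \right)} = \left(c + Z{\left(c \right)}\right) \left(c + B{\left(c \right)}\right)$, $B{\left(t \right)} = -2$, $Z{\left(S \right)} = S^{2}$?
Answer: $4032$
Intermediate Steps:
$u{\left(c \right)} = \left(-2 + c\right) \left(c + c^{2}\right)$ ($u{\left(c \right)} = \left(c + c^{2}\right) \left(c - 2\right) = \left(c + c^{2}\right) \left(-2 + c\right) = \left(-2 + c\right) \left(c + c^{2}\right)$)
$4 \left(0 + u{\left(-2 \right)}\right) \left(0 - 126\right) = 4 \left(0 - 2 \left(-2 + \left(-2\right)^{2} - -2\right)\right) \left(0 - 126\right) = 4 \left(0 - 2 \left(-2 + 4 + 2\right)\right) \left(-126\right) = 4 \left(0 - 8\right) \left(-126\right) = 4 \left(-8\right) \left(-126\right) = \left(-32\right) \left(-126\right) = 4032$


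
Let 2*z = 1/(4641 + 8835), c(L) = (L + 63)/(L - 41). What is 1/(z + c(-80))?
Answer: 3261192/458305 ≈ 7.1158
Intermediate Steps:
c(L) = (63 + L)/(-41 + L)
z = 1/26952 (z = 1/(2*(4641 + 8835)) = (1/2)/13476 = (1/2)*(1/13476) = 1/26952 ≈ 3.7103e-5)
1/(z + c(-80)) = 1/(1/26952 + (63 - 80)/(-41 - 80)) = 1/(1/26952 - 17/(-121)) = 1/(1/26952 - 1/121*(-17)) = 1/(1/26952 + 17/121) = 1/(458305/3261192) = 3261192/458305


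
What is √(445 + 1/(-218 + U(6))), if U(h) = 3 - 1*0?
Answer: √20569910/215 ≈ 21.095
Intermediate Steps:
U(h) = 3 (U(h) = 3 + 0 = 3)
√(445 + 1/(-218 + U(6))) = √(445 + 1/(-218 + 3)) = √(445 + 1/(-215)) = √(445 - 1/215) = √(95674/215) = √20569910/215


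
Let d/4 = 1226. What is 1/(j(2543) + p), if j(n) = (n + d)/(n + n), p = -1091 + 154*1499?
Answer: 5086/1168541377 ≈ 4.3524e-6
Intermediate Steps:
d = 4904 (d = 4*1226 = 4904)
p = 229755 (p = -1091 + 230846 = 229755)
j(n) = (4904 + n)/(2*n) (j(n) = (n + 4904)/(n + n) = (4904 + n)/((2*n)) = (4904 + n)*(1/(2*n)) = (4904 + n)/(2*n))
1/(j(2543) + p) = 1/((1/2)*(4904 + 2543)/2543 + 229755) = 1/((1/2)*(1/2543)*7447 + 229755) = 1/(7447/5086 + 229755) = 1/(1168541377/5086) = 5086/1168541377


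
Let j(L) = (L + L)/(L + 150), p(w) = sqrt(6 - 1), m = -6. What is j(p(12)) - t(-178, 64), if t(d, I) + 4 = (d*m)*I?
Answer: -307497654/4499 + 60*sqrt(5)/4499 ≈ -68348.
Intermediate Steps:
p(w) = sqrt(5)
t(d, I) = -4 - 6*I*d (t(d, I) = -4 + (d*(-6))*I = -4 + (-6*d)*I = -4 - 6*I*d)
j(L) = 2*L/(150 + L) (j(L) = (2*L)/(150 + L) = 2*L/(150 + L))
j(p(12)) - t(-178, 64) = 2*sqrt(5)/(150 + sqrt(5)) - (-4 - 6*64*(-178)) = 2*sqrt(5)/(150 + sqrt(5)) - (-4 + 68352) = 2*sqrt(5)/(150 + sqrt(5)) - 1*68348 = 2*sqrt(5)/(150 + sqrt(5)) - 68348 = -68348 + 2*sqrt(5)/(150 + sqrt(5))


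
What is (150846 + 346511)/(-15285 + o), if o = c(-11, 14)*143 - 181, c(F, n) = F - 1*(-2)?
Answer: -497357/16753 ≈ -29.688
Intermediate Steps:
c(F, n) = 2 + F (c(F, n) = F + 2 = 2 + F)
o = -1468 (o = (2 - 11)*143 - 181 = -9*143 - 181 = -1287 - 181 = -1468)
(150846 + 346511)/(-15285 + o) = (150846 + 346511)/(-15285 - 1468) = 497357/(-16753) = 497357*(-1/16753) = -497357/16753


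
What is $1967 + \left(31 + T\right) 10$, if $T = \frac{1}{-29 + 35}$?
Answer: $\frac{6836}{3} \approx 2278.7$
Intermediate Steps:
$T = \frac{1}{6} \approx 0.16667$
$1967 + \left(31 + T\right) 10 = 1967 + \left(31 + \frac{1}{6}\right) 10 = 1967 + \frac{187}{6} \cdot 10 = 1967 + \frac{935}{3} = \frac{6836}{3}$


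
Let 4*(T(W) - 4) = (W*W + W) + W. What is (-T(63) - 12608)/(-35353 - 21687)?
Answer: 54543/228160 ≈ 0.23906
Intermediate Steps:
T(W) = 4 + W/2 + W²/4 (T(W) = 4 + ((W*W + W) + W)/4 = 4 + ((W² + W) + W)/4 = 4 + ((W + W²) + W)/4 = 4 + (W² + 2*W)/4 = 4 + (W/2 + W²/4) = 4 + W/2 + W²/4)
(-T(63) - 12608)/(-35353 - 21687) = (-(4 + (½)*63 + (¼)*63²) - 12608)/(-35353 - 21687) = (-(4 + 63/2 + (¼)*3969) - 12608)/(-57040) = (-(4 + 63/2 + 3969/4) - 12608)*(-1/57040) = (-1*4111/4 - 12608)*(-1/57040) = (-4111/4 - 12608)*(-1/57040) = -54543/4*(-1/57040) = 54543/228160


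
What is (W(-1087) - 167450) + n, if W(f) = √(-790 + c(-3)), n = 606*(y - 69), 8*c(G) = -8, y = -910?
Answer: -760724 + I*√791 ≈ -7.6072e+5 + 28.125*I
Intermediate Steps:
c(G) = -1 (c(G) = (⅛)*(-8) = -1)
n = -593274 (n = 606*(-910 - 69) = 606*(-979) = -593274)
W(f) = I*√791 (W(f) = √(-790 - 1) = √(-791) = I*√791)
(W(-1087) - 167450) + n = (I*√791 - 167450) - 593274 = (-167450 + I*√791) - 593274 = -760724 + I*√791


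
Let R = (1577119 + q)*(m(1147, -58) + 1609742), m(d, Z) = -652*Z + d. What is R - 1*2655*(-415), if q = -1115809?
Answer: 760565205375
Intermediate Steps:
m(d, Z) = d - 652*Z
R = 760564103550 (R = (1577119 - 1115809)*((1147 - 652*(-58)) + 1609742) = 461310*((1147 + 37816) + 1609742) = 461310*(38963 + 1609742) = 461310*1648705 = 760564103550)
R - 1*2655*(-415) = 760564103550 - 1*2655*(-415) = 760564103550 - 2655*(-415) = 760564103550 + 1101825 = 760565205375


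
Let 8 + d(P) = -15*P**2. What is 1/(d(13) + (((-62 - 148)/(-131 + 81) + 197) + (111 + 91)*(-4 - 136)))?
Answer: -5/153109 ≈ -3.2656e-5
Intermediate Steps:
d(P) = -8 - 15*P**2
1/(d(13) + (((-62 - 148)/(-131 + 81) + 197) + (111 + 91)*(-4 - 136))) = 1/((-8 - 15*13**2) + (((-62 - 148)/(-131 + 81) + 197) + (111 + 91)*(-4 - 136))) = 1/((-8 - 15*169) + ((-210/(-50) + 197) + 202*(-140))) = 1/((-8 - 2535) + ((-210*(-1/50) + 197) - 28280)) = 1/(-2543 + ((21/5 + 197) - 28280)) = 1/(-2543 + (1006/5 - 28280)) = 1/(-2543 - 140394/5) = 1/(-153109/5) = -5/153109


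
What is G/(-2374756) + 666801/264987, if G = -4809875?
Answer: 317560446909/69919940908 ≈ 4.5418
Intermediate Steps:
G/(-2374756) + 666801/264987 = -4809875/(-2374756) + 666801/264987 = -4809875*(-1/2374756) + 666801*(1/264987) = 4809875/2374756 + 74089/29443 = 317560446909/69919940908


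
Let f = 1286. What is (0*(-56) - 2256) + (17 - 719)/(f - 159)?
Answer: -2543214/1127 ≈ -2256.6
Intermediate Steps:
(0*(-56) - 2256) + (17 - 719)/(f - 159) = (0*(-56) - 2256) + (17 - 719)/(1286 - 159) = (0 - 2256) - 702/1127 = -2256 - 702*1/1127 = -2256 - 702/1127 = -2543214/1127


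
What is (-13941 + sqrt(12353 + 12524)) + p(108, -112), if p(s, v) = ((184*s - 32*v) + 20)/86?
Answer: -587725/43 + sqrt(24877) ≈ -13510.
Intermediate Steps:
p(s, v) = 10/43 - 16*v/43 + 92*s/43 (p(s, v) = ((-32*v + 184*s) + 20)*(1/86) = (20 - 32*v + 184*s)*(1/86) = 10/43 - 16*v/43 + 92*s/43)
(-13941 + sqrt(12353 + 12524)) + p(108, -112) = (-13941 + sqrt(12353 + 12524)) + (10/43 - 16/43*(-112) + (92/43)*108) = (-13941 + sqrt(24877)) + (10/43 + 1792/43 + 9936/43) = (-13941 + sqrt(24877)) + 11738/43 = -587725/43 + sqrt(24877)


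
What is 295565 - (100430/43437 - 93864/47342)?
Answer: 303898774705009/1028197227 ≈ 2.9556e+5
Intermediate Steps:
295565 - (100430/43437 - 93864/47342) = 295565 - (100430*(1/43437) - 93864*1/47342) = 295565 - (100430/43437 - 46932/23671) = 295565 - 1*338693246/1028197227 = 295565 - 338693246/1028197227 = 303898774705009/1028197227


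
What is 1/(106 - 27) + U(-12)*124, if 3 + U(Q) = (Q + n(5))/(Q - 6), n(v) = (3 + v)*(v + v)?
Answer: -597547/711 ≈ -840.43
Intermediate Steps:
n(v) = 2*v*(3 + v) (n(v) = (3 + v)*(2*v) = 2*v*(3 + v))
U(Q) = -3 + (80 + Q)/(-6 + Q) (U(Q) = -3 + (Q + 2*5*(3 + 5))/(Q - 6) = -3 + (Q + 2*5*8)/(-6 + Q) = -3 + (Q + 80)/(-6 + Q) = -3 + (80 + Q)/(-6 + Q))
1/(106 - 27) + U(-12)*124 = 1/(106 - 27) + (2*(49 - 1*(-12))/(-6 - 12))*124 = 1/79 + (2*(49 + 12)/(-18))*124 = 1/79 + (2*(-1/18)*61)*124 = 1/79 - 61/9*124 = 1/79 - 7564/9 = -597547/711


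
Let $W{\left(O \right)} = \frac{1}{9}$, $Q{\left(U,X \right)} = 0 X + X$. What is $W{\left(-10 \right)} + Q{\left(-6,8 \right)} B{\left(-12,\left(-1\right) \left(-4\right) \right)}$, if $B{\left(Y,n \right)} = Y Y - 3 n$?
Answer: $\frac{9505}{9} \approx 1056.1$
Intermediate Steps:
$B{\left(Y,n \right)} = Y^{2} - 3 n$
$Q{\left(U,X \right)} = X$ ($Q{\left(U,X \right)} = 0 + X = X$)
$W{\left(O \right)} = \frac{1}{9}$
$W{\left(-10 \right)} + Q{\left(-6,8 \right)} B{\left(-12,\left(-1\right) \left(-4\right) \right)} = \frac{1}{9} + 8 \left(\left(-12\right)^{2} - 3 \left(\left(-1\right) \left(-4\right)\right)\right) = \frac{1}{9} + 8 \left(144 - 12\right) = \frac{1}{9} + 8 \cdot 132 = \frac{1}{9} + 1056 = \frac{9505}{9}$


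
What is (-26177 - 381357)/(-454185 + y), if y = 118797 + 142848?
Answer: 203767/96270 ≈ 2.1166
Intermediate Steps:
y = 261645
(-26177 - 381357)/(-454185 + y) = (-26177 - 381357)/(-454185 + 261645) = -407534/(-192540) = -407534*(-1/192540) = 203767/96270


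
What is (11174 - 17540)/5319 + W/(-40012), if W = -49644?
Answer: 111191/2533617 ≈ 0.043886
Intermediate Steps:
(11174 - 17540)/5319 + W/(-40012) = (11174 - 17540)/5319 - 49644/(-40012) = -6366*1/5319 - 49644*(-1/40012) = -2122/1773 + 1773/1429 = 111191/2533617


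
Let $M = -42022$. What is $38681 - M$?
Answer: $80703$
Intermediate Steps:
$38681 - M = 38681 - -42022 = 38681 + 42022 = 80703$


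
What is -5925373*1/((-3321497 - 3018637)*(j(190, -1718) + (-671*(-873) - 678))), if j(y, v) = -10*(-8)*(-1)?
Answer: 5925373/3709136893350 ≈ 1.5975e-6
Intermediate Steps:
j(y, v) = -80 (j(y, v) = 80*(-1) = -80)
-5925373*1/((-3321497 - 3018637)*(j(190, -1718) + (-671*(-873) - 678))) = -5925373*1/((-3321497 - 3018637)*(-80 + (-671*(-873) - 678))) = -5925373*(-1/(6340134*(-80 + (585783 - 678)))) = -5925373*(-1/(6340134*(-80 + 585105))) = -5925373/((-6340134*585025)) = -5925373/(-3709136893350) = -5925373*(-1/3709136893350) = 5925373/3709136893350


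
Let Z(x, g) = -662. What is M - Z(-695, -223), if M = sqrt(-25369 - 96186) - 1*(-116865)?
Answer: 117527 + I*sqrt(121555) ≈ 1.1753e+5 + 348.65*I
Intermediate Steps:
M = 116865 + I*sqrt(121555) (M = sqrt(-121555) + 116865 = I*sqrt(121555) + 116865 = 116865 + I*sqrt(121555) ≈ 1.1687e+5 + 348.65*I)
M - Z(-695, -223) = (116865 + I*sqrt(121555)) - 1*(-662) = (116865 + I*sqrt(121555)) + 662 = 117527 + I*sqrt(121555)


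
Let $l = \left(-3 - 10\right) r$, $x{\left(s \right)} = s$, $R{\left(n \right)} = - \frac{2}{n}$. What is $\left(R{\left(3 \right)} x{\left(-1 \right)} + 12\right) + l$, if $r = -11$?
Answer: $\frac{467}{3} \approx 155.67$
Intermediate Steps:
$l = 143$ ($l = \left(-3 - 10\right) \left(-11\right) = \left(-13\right) \left(-11\right) = 143$)
$\left(R{\left(3 \right)} x{\left(-1 \right)} + 12\right) + l = \left(- \frac{2}{3} \left(-1\right) + 12\right) + 143 = \left(\left(-2\right) \frac{1}{3} \left(-1\right) + 12\right) + 143 = \left(\left(- \frac{2}{3}\right) \left(-1\right) + 12\right) + 143 = \left(\frac{2}{3} + 12\right) + 143 = \frac{38}{3} + 143 = \frac{467}{3}$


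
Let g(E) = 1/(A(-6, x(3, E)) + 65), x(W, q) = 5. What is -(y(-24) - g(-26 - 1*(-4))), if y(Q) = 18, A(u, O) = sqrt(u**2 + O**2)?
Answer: -74887/4164 - sqrt(61)/4164 ≈ -17.986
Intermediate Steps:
A(u, O) = sqrt(O**2 + u**2)
g(E) = 1/(65 + sqrt(61)) (g(E) = 1/(sqrt(5**2 + (-6)**2) + 65) = 1/(sqrt(25 + 36) + 65) = 1/(sqrt(61) + 65) = 1/(65 + sqrt(61)))
-(y(-24) - g(-26 - 1*(-4))) = -(18 - (65/4164 - sqrt(61)/4164)) = -(18 + (-65/4164 + sqrt(61)/4164)) = -(74887/4164 + sqrt(61)/4164) = -74887/4164 - sqrt(61)/4164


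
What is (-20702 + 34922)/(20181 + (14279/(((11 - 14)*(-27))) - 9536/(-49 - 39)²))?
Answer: 139370220/199509671 ≈ 0.69856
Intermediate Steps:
(-20702 + 34922)/(20181 + (14279/(((11 - 14)*(-27))) - 9536/(-49 - 39)²)) = 14220/(20181 + (14279/((-3*(-27))) - 9536/((-88)²))) = 14220/(20181 + (14279/81 - 9536/7744)) = 14220/(20181 + (14279*(1/81) - 9536*1/7744)) = 14220/(20181 + (14279/81 - 149/121)) = 14220/(20181 + 1715690/9801) = 14220/(199509671/9801) = 14220*(9801/199509671) = 139370220/199509671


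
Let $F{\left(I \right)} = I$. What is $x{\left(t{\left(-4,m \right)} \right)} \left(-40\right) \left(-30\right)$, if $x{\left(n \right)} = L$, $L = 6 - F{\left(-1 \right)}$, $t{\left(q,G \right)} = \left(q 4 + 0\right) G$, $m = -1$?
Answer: $8400$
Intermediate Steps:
$t{\left(q,G \right)} = 4 G q$ ($t{\left(q,G \right)} = \left(4 q + 0\right) G = 4 q G = 4 G q$)
$L = 7$ ($L = 6 - -1 = 6 + 1 = 7$)
$x{\left(n \right)} = 7$
$x{\left(t{\left(-4,m \right)} \right)} \left(-40\right) \left(-30\right) = 7 \left(-40\right) \left(-30\right) = \left(-280\right) \left(-30\right) = 8400$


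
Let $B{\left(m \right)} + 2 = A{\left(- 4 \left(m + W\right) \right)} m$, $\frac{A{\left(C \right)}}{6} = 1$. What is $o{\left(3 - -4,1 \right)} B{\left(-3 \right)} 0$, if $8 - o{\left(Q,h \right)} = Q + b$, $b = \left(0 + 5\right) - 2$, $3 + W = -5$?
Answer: $0$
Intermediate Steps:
$W = -8$ ($W = -3 - 5 = -8$)
$A{\left(C \right)} = 6$ ($A{\left(C \right)} = 6 \cdot 1 = 6$)
$b = 3$ ($b = 5 - 2 = 3$)
$B{\left(m \right)} = -2 + 6 m$
$o{\left(Q,h \right)} = 5 - Q$ ($o{\left(Q,h \right)} = 8 - \left(Q + 3\right) = 8 - \left(3 + Q\right) = 5 - Q$)
$o{\left(3 - -4,1 \right)} B{\left(-3 \right)} 0 = \left(5 - \left(3 - -4\right)\right) \left(-2 + 6 \left(-3\right)\right) 0 = \left(5 - \left(3 + 4\right)\right) \left(-2 - 18\right) 0 = \left(5 - 7\right) \left(-20\right) 0 = \left(-2\right) \left(-20\right) 0 = 40 \cdot 0 = 0$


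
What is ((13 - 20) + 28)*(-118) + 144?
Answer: -2334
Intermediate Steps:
((13 - 20) + 28)*(-118) + 144 = (-7 + 28)*(-118) + 144 = 21*(-118) + 144 = -2478 + 144 = -2334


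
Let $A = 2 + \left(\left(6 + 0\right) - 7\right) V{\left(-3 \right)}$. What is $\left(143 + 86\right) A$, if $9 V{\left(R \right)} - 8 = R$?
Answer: $\frac{2977}{9} \approx 330.78$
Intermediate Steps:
$V{\left(R \right)} = \frac{8}{9} + \frac{R}{9}$
$A = \frac{13}{9}$ ($A = 2 + \left(\left(6 + 0\right) - 7\right) \left(\frac{8}{9} + \frac{1}{9} \left(-3\right)\right) = 2 + \left(6 - 7\right) \left(\frac{8}{9} - \frac{1}{3}\right) = 2 - \frac{5}{9} = \frac{13}{9} \approx 1.4444$)
$\left(143 + 86\right) A = \left(143 + 86\right) \frac{13}{9} = 229 \cdot \frac{13}{9} = \frac{2977}{9}$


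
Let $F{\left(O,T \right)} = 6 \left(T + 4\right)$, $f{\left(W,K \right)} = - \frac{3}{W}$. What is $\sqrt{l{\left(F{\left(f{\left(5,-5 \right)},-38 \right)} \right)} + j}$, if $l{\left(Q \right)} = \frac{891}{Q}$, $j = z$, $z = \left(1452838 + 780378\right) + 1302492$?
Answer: $\frac{11 \sqrt{33779119}}{34} \approx 1880.3$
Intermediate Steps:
$z = 3535708$ ($z = 2233216 + 1302492 = 3535708$)
$F{\left(O,T \right)} = 24 + 6 T$ ($F{\left(O,T \right)} = 6 \left(4 + T\right) = 24 + 6 T$)
$j = 3535708$
$\sqrt{l{\left(F{\left(f{\left(5,-5 \right)},-38 \right)} \right)} + j} = \sqrt{\frac{891}{24 + 6 \left(-38\right)} + 3535708} = \sqrt{\frac{891}{24 - 228} + 3535708} = \sqrt{\frac{891}{-204} + 3535708} = \sqrt{891 \left(- \frac{1}{204}\right) + 3535708} = \sqrt{- \frac{297}{68} + 3535708} = \sqrt{\frac{240427847}{68}} = \frac{11 \sqrt{33779119}}{34}$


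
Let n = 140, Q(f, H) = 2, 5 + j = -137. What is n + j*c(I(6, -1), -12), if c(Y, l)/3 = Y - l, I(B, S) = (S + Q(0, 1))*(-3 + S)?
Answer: -3268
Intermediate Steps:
j = -142 (j = -5 - 137 = -142)
I(B, S) = (-3 + S)*(2 + S) (I(B, S) = (S + 2)*(-3 + S) = (2 + S)*(-3 + S) = (-3 + S)*(2 + S))
c(Y, l) = -3*l + 3*Y (c(Y, l) = 3*(Y - l) = -3*l + 3*Y)
n + j*c(I(6, -1), -12) = 140 - 142*(-3*(-12) + 3*(-6 + (-1)² - 1*(-1))) = 140 - 142*(36 + 3*(-6 + 1 + 1)) = 140 - 142*(36 + 3*(-4)) = 140 - 142*(36 - 12) = 140 - 142*24 = 140 - 3408 = -3268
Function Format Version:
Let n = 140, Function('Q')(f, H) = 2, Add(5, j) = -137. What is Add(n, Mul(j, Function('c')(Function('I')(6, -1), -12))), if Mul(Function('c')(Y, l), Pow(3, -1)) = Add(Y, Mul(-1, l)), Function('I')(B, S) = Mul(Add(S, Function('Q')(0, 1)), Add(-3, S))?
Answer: -3268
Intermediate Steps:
j = -142 (j = Add(-5, -137) = -142)
Function('I')(B, S) = Mul(Add(-3, S), Add(2, S)) (Function('I')(B, S) = Mul(Add(S, 2), Add(-3, S)) = Mul(Add(2, S), Add(-3, S)) = Mul(Add(-3, S), Add(2, S)))
Function('c')(Y, l) = Add(Mul(-3, l), Mul(3, Y)) (Function('c')(Y, l) = Mul(3, Add(Y, Mul(-1, l))) = Add(Mul(-3, l), Mul(3, Y)))
Add(n, Mul(j, Function('c')(Function('I')(6, -1), -12))) = Add(140, Mul(-142, Add(Mul(-3, -12), Mul(3, Add(-6, Pow(-1, 2), Mul(-1, -1)))))) = Add(140, Mul(-142, Add(36, Mul(3, Add(-6, 1, 1))))) = Add(140, Mul(-142, Add(36, Mul(3, -4)))) = Add(140, Mul(-142, Add(36, -12))) = Add(140, Mul(-142, 24)) = Add(140, -3408) = -3268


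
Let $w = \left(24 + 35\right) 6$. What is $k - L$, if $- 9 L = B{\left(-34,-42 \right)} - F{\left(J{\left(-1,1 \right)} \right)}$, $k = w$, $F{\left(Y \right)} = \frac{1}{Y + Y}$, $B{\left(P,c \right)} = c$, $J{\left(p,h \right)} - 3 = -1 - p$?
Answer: $\frac{18863}{54} \approx 349.31$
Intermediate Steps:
$w = 354$ ($w = 59 \cdot 6 = 354$)
$J{\left(p,h \right)} = 2 - p$ ($J{\left(p,h \right)} = 3 - \left(1 + p\right) = 2 - p$)
$F{\left(Y \right)} = \frac{1}{2 Y}$
$k = 354$
$L = \frac{253}{54}$ ($L = - \frac{-42 - \frac{1}{2 \left(2 - -1\right)}}{9} = - \frac{-42 - \frac{1}{2 \left(2 + 1\right)}}{9} = - \frac{-42 - \frac{1}{2 \cdot 3}}{9} = - \frac{-42 - \frac{1}{2} \cdot \frac{1}{3}}{9} = - \frac{-42 - \frac{1}{6}}{9} = \left(- \frac{1}{9}\right) \left(- \frac{253}{6}\right) = \frac{253}{54} \approx 4.6852$)
$k - L = 354 - \frac{253}{54} = \frac{18863}{54}$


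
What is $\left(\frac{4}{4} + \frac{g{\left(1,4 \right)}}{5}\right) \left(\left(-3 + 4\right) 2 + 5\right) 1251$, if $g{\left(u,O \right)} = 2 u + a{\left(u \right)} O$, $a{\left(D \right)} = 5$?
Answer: $\frac{236439}{5} \approx 47288.0$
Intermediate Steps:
$g{\left(u,O \right)} = 2 u + 5 O$
$\left(\frac{4}{4} + \frac{g{\left(1,4 \right)}}{5}\right) \left(\left(-3 + 4\right) 2 + 5\right) 1251 = \left(\frac{4}{4} + \frac{2 \cdot 1 + 5 \cdot 4}{5}\right) \left(\left(-3 + 4\right) 2 + 5\right) 1251 = \left(4 \cdot \frac{1}{4} + \left(2 + 20\right) \frac{1}{5}\right) \left(1 \cdot 2 + 5\right) 1251 = \left(1 + 22 \cdot \frac{1}{5}\right) \left(2 + 5\right) 1251 = \left(1 + \frac{22}{5}\right) 7 \cdot 1251 = \frac{27}{5} \cdot 7 \cdot 1251 = \frac{189}{5} \cdot 1251 = \frac{236439}{5}$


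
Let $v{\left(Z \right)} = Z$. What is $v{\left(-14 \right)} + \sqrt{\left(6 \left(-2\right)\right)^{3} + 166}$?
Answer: $-14 + i \sqrt{1562} \approx -14.0 + 39.522 i$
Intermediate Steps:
$v{\left(-14 \right)} + \sqrt{\left(6 \left(-2\right)\right)^{3} + 166} = -14 + \sqrt{\left(6 \left(-2\right)\right)^{3} + 166} = -14 + \sqrt{\left(-12\right)^{3} + 166} = -14 + \sqrt{-1728 + 166} = -14 + \sqrt{-1562} = -14 + i \sqrt{1562}$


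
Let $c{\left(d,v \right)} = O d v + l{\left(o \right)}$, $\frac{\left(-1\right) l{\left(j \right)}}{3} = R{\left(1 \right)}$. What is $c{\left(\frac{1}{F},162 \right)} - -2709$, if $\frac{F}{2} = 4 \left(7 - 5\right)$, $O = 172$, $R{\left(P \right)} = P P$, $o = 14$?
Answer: $\frac{8895}{2} \approx 4447.5$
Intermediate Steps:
$R{\left(P \right)} = P^{2}$
$l{\left(j \right)} = -3$ ($l{\left(j \right)} = - 3 \cdot 1^{2} = \left(-3\right) 1 = -3$)
$F = 16$ ($F = 2 \cdot 4 \left(7 - 5\right) = 2 \cdot 4 \cdot 2 = 2 \cdot 8 = 16$)
$c{\left(d,v \right)} = -3 + 172 d v$ ($c{\left(d,v \right)} = 172 d v - 3 = -3 + 172 d v$)
$c{\left(\frac{1}{F},162 \right)} - -2709 = \left(-3 + 172 \cdot \frac{1}{16} \cdot 162\right) - -2709 = \left(-3 + 172 \cdot \frac{1}{16} \cdot 162\right) + 2709 = \left(-3 + \frac{3483}{2}\right) + 2709 = \frac{3477}{2} + 2709 = \frac{8895}{2}$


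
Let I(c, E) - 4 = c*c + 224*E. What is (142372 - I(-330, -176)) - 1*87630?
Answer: -14738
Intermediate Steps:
I(c, E) = 4 + c² + 224*E (I(c, E) = 4 + (c*c + 224*E) = 4 + (c² + 224*E) = 4 + c² + 224*E)
(142372 - I(-330, -176)) - 1*87630 = (142372 - (4 + (-330)² + 224*(-176))) - 1*87630 = (142372 - (4 + 108900 - 39424)) - 87630 = (142372 - 1*69480) - 87630 = (142372 - 69480) - 87630 = 72892 - 87630 = -14738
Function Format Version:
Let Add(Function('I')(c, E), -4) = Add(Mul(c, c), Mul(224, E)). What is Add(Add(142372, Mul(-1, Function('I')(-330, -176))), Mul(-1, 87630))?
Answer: -14738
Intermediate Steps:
Function('I')(c, E) = Add(4, Pow(c, 2), Mul(224, E)) (Function('I')(c, E) = Add(4, Add(Mul(c, c), Mul(224, E))) = Add(4, Add(Pow(c, 2), Mul(224, E))) = Add(4, Pow(c, 2), Mul(224, E)))
Add(Add(142372, Mul(-1, Function('I')(-330, -176))), Mul(-1, 87630)) = Add(Add(142372, Mul(-1, Add(4, Pow(-330, 2), Mul(224, -176)))), Mul(-1, 87630)) = Add(Add(142372, Mul(-1, Add(4, 108900, -39424))), -87630) = Add(Add(142372, Mul(-1, 69480)), -87630) = Add(Add(142372, -69480), -87630) = Add(72892, -87630) = -14738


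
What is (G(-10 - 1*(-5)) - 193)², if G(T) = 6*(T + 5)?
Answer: 37249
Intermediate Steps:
G(T) = 30 + 6*T (G(T) = 6*(5 + T) = 30 + 6*T)
(G(-10 - 1*(-5)) - 193)² = ((30 + 6*(-10 - 1*(-5))) - 193)² = ((30 + 6*(-10 + 5)) - 193)² = ((30 + 6*(-5)) - 193)² = ((30 - 30) - 193)² = (0 - 193)² = (-193)² = 37249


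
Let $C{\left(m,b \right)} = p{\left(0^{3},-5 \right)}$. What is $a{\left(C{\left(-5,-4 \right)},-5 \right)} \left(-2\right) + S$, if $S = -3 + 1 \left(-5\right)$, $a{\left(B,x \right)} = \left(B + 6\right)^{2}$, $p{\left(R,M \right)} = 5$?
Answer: $-250$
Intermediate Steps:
$C{\left(m,b \right)} = 5$
$a{\left(B,x \right)} = \left(6 + B\right)^{2}$
$S = -8$ ($S = -3 - 5 = -8$)
$a{\left(C{\left(-5,-4 \right)},-5 \right)} \left(-2\right) + S = \left(6 + 5\right)^{2} \left(-2\right) - 8 = 11^{2} \left(-2\right) - 8 = 121 \left(-2\right) - 8 = -242 - 8 = -250$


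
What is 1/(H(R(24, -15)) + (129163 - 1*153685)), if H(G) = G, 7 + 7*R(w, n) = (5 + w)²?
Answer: -7/170820 ≈ -4.0979e-5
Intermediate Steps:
R(w, n) = -1 + (5 + w)²/7
1/(H(R(24, -15)) + (129163 - 1*153685)) = 1/((-1 + (5 + 24)²/7) + (129163 - 1*153685)) = 1/((-1 + (⅐)*29²) + (129163 - 153685)) = 1/((-1 + (⅐)*841) - 24522) = 1/((-1 + 841/7) - 24522) = 1/(834/7 - 24522) = 1/(-170820/7) = -7/170820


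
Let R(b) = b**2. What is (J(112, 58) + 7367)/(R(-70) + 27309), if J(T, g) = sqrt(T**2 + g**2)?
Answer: 7367/32209 + 2*sqrt(3977)/32209 ≈ 0.23264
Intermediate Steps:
(J(112, 58) + 7367)/(R(-70) + 27309) = (sqrt(112**2 + 58**2) + 7367)/((-70)**2 + 27309) = (sqrt(12544 + 3364) + 7367)/(4900 + 27309) = (sqrt(15908) + 7367)/32209 = (2*sqrt(3977) + 7367)*(1/32209) = (7367 + 2*sqrt(3977))*(1/32209) = 7367/32209 + 2*sqrt(3977)/32209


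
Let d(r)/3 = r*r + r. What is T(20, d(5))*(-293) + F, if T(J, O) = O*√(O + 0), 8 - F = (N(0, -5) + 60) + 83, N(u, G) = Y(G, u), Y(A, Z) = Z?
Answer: -135 - 79110*√10 ≈ -2.5030e+5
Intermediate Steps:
N(u, G) = u
d(r) = 3*r + 3*r² (d(r) = 3*(r*r + r) = 3*(r² + r) = 3*(r + r²) = 3*r + 3*r²)
F = -135 (F = 8 - ((0 + 60) + 83) = 8 - (60 + 83) = 8 - 1*143 = 8 - 143 = -135)
T(J, O) = O^(3/2) (T(J, O) = O*√O = O^(3/2))
T(20, d(5))*(-293) + F = (3*5*(1 + 5))^(3/2)*(-293) - 135 = (3*5*6)^(3/2)*(-293) - 135 = 90^(3/2)*(-293) - 135 = (270*√10)*(-293) - 135 = -79110*√10 - 135 = -135 - 79110*√10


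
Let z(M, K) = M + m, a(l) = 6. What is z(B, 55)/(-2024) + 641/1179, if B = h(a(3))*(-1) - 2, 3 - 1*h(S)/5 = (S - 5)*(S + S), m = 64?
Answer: 1171231/2386296 ≈ 0.49082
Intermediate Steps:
h(S) = 15 - 10*S*(-5 + S) (h(S) = 15 - 5*(S - 5)*(S + S) = 15 - 5*(-5 + S)*2*S = 15 - 10*S*(-5 + S))
B = 43 (B = (15 - 10*6**2 + 50*6)*(-1) - 2 = (15 - 10*36 + 300)*(-1) - 2 = (15 - 360 + 300)*(-1) - 2 = -45*(-1) - 2 = 45 - 2 = 43)
z(M, K) = 64 + M (z(M, K) = M + 64 = 64 + M)
z(B, 55)/(-2024) + 641/1179 = (64 + 43)/(-2024) + 641/1179 = 107*(-1/2024) + 641*(1/1179) = -107/2024 + 641/1179 = 1171231/2386296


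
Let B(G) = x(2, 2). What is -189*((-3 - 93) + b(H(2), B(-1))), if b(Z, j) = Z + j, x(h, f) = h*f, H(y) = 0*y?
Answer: 17388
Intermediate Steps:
H(y) = 0
x(h, f) = f*h
B(G) = 4 (B(G) = 2*2 = 4)
-189*((-3 - 93) + b(H(2), B(-1))) = -189*((-3 - 93) + (0 + 4)) = -189*(-96 + 4) = -189*(-92) = 17388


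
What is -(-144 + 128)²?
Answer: -256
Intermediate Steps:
-(-144 + 128)² = -1*(-16)² = -1*256 = -256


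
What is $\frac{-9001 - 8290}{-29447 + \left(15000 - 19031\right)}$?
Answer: $\frac{17291}{33478} \approx 0.51649$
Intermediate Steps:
$\frac{-9001 - 8290}{-29447 + \left(15000 - 19031\right)} = - \frac{17291}{-29447 - 4031} = - \frac{17291}{-33478} = \left(-17291\right) \left(- \frac{1}{33478}\right) = \frac{17291}{33478}$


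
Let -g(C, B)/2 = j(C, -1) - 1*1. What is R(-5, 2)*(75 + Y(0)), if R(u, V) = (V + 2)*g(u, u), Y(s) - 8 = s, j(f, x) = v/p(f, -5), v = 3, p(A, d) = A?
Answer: 5312/5 ≈ 1062.4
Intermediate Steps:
j(f, x) = 3/f
Y(s) = 8 + s
g(C, B) = 2 - 6/C (g(C, B) = -2*(3/C - 1*1) = -2*(3/C - 1) = -2*(-1 + 3/C) = 2 - 6/C)
R(u, V) = (2 + V)*(2 - 6/u) (R(u, V) = (V + 2)*(2 - 6/u) = (2 + V)*(2 - 6/u))
R(-5, 2)*(75 + Y(0)) = (2*(-3 - 5)*(2 + 2)/(-5))*(75 + (8 + 0)) = (2*(-1/5)*(-8)*4)*(75 + 8) = (64/5)*83 = 5312/5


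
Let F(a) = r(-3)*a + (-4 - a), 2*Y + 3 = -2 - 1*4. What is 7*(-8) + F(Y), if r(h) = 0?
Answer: -111/2 ≈ -55.500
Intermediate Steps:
Y = -9/2 (Y = -3/2 + (-2 - 1*4)/2 = -3/2 + (-2 - 4)/2 = -3/2 + (1/2)*(-6) = -3/2 - 3 = -9/2 ≈ -4.5000)
F(a) = -4 - a (F(a) = 0*a + (-4 - a) = 0 + (-4 - a) = -4 - a)
7*(-8) + F(Y) = 7*(-8) + (-4 - 1*(-9/2)) = -56 + (-4 + 9/2) = -56 + 1/2 = -111/2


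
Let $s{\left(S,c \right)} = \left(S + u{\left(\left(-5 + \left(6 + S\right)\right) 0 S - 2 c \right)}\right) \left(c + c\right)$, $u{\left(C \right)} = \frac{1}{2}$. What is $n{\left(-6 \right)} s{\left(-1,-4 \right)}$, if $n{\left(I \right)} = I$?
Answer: $-24$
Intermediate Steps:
$u{\left(C \right)} = \frac{1}{2}$
$s{\left(S,c \right)} = 2 c \left(\frac{1}{2} + S\right)$ ($s{\left(S,c \right)} = \left(S + \frac{1}{2}\right) \left(c + c\right) = \left(\frac{1}{2} + S\right) 2 c = 2 c \left(\frac{1}{2} + S\right)$)
$n{\left(-6 \right)} s{\left(-1,-4 \right)} = - 6 \left(- 4 \left(1 + 2 \left(-1\right)\right)\right) = - 6 \left(- 4 \left(1 - 2\right)\right) = - 6 \left(\left(-4\right) \left(-1\right)\right) = \left(-6\right) 4 = -24$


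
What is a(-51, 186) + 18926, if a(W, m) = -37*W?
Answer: 20813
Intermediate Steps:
a(-51, 186) + 18926 = -37*(-51) + 18926 = 1887 + 18926 = 20813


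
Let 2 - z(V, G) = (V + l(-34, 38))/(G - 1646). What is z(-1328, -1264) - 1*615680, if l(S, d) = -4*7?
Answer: -298604056/485 ≈ -6.1568e+5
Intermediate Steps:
l(S, d) = -28
z(V, G) = 2 - (-28 + V)/(-1646 + G) (z(V, G) = 2 - (V - 28)/(G - 1646) = 2 - (-28 + V)/(-1646 + G))
z(-1328, -1264) - 1*615680 = (-3264 - 1*(-1328) + 2*(-1264))/(-1646 - 1264) - 1*615680 = (-3264 + 1328 - 2528)/(-2910) - 615680 = -1/2910*(-4464) - 615680 = 744/485 - 615680 = -298604056/485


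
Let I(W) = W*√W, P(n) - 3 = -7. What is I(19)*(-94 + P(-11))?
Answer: -1862*√19 ≈ -8116.3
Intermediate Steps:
P(n) = -4 (P(n) = 3 - 7 = -4)
I(W) = W^(3/2)
I(19)*(-94 + P(-11)) = 19^(3/2)*(-94 - 4) = (19*√19)*(-98) = -1862*√19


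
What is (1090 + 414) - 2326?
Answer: -822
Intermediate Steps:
(1090 + 414) - 2326 = 1504 - 2326 = -822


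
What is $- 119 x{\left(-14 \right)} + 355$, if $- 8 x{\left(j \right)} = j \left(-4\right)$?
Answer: $1188$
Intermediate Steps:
$x{\left(j \right)} = \frac{j}{2}$ ($x{\left(j \right)} = - \frac{j \left(-4\right)}{8} = - \frac{\left(-4\right) j}{8} = \frac{j}{2}$)
$- 119 x{\left(-14 \right)} + 355 = - 119 \cdot \frac{1}{2} \left(-14\right) + 355 = \left(-119\right) \left(-7\right) + 355 = 833 + 355 = 1188$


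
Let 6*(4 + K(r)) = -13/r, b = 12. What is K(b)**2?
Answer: 90601/5184 ≈ 17.477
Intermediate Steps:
K(r) = -4 - 13/(6*r) (K(r) = -4 + (-13/r)/6 = -4 - 13/(6*r))
K(b)**2 = (-4 - 13/6/12)**2 = (-4 - 13/6*1/12)**2 = (-4 - 13/72)**2 = (-301/72)**2 = 90601/5184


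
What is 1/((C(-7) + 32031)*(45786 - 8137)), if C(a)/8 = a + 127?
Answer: 1/1242078159 ≈ 8.0510e-10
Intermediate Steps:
C(a) = 1016 + 8*a (C(a) = 8*(a + 127) = 8*(127 + a) = 1016 + 8*a)
1/((C(-7) + 32031)*(45786 - 8137)) = 1/(((1016 + 8*(-7)) + 32031)*(45786 - 8137)) = 1/(((1016 - 56) + 32031)*37649) = 1/((960 + 32031)*37649) = 1/(32991*37649) = 1/1242078159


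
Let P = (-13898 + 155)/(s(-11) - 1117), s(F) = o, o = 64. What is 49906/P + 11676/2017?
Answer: 3931698762/1026653 ≈ 3829.6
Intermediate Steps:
s(F) = 64
P = 509/39 (P = (-13898 + 155)/(64 - 1117) = -13743/(-1053) = -13743*(-1/1053) = 509/39 ≈ 13.051)
49906/P + 11676/2017 = 49906/(509/39) + 11676/2017 = 49906*(39/509) + 11676*(1/2017) = 1946334/509 + 11676/2017 = 3931698762/1026653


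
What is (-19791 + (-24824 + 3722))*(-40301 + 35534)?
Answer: 194936931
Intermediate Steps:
(-19791 + (-24824 + 3722))*(-40301 + 35534) = (-19791 - 21102)*(-4767) = -40893*(-4767) = 194936931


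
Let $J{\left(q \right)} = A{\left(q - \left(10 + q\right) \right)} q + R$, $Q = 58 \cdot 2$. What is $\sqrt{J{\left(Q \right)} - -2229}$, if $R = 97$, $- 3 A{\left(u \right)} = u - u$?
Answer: $\sqrt{2326} \approx 48.229$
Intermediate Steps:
$Q = 116$
$A{\left(u \right)} = 0$ ($A{\left(u \right)} = - \frac{u - u}{3} = \left(- \frac{1}{3}\right) 0 = 0$)
$J{\left(q \right)} = 97$ ($J{\left(q \right)} = 0 q + 97 = 0 + 97 = 97$)
$\sqrt{J{\left(Q \right)} - -2229} = \sqrt{97 - -2229} = \sqrt{97 + 2229} = \sqrt{2326}$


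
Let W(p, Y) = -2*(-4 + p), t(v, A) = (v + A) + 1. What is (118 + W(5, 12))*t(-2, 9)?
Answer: 928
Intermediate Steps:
t(v, A) = 1 + A + v (t(v, A) = (A + v) + 1 = 1 + A + v)
W(p, Y) = 8 - 2*p
(118 + W(5, 12))*t(-2, 9) = (118 + (8 - 2*5))*(1 + 9 - 2) = (118 + (8 - 10))*8 = (118 - 2)*8 = 116*8 = 928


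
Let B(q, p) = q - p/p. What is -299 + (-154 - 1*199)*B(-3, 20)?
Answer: 1113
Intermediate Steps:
B(q, p) = -1 + q (B(q, p) = q - 1*1 = q - 1 = -1 + q)
-299 + (-154 - 1*199)*B(-3, 20) = -299 + (-154 - 1*199)*(-1 - 3) = -299 + (-154 - 199)*(-4) = -299 - 353*(-4) = -299 + 1412 = 1113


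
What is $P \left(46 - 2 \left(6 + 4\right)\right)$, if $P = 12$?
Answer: $312$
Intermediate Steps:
$P \left(46 - 2 \left(6 + 4\right)\right) = 12 \left(46 - 2 \left(6 + 4\right)\right) = 12 \left(46 - 20\right) = 12 \cdot 26 = 312$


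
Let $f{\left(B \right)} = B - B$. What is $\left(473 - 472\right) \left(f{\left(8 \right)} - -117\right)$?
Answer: $117$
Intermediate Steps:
$f{\left(B \right)} = 0$
$\left(473 - 472\right) \left(f{\left(8 \right)} - -117\right) = \left(473 - 472\right) \left(0 - -117\right) = 1 \left(0 + 117\right) = 1 \cdot 117 = 117$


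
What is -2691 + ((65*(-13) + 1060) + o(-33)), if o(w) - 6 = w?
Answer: -2503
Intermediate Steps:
o(w) = 6 + w
-2691 + ((65*(-13) + 1060) + o(-33)) = -2691 + ((65*(-13) + 1060) + (6 - 33)) = -2691 + ((-845 + 1060) - 27) = -2691 + (215 - 27) = -2691 + 188 = -2503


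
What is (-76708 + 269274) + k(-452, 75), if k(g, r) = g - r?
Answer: 192039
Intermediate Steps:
(-76708 + 269274) + k(-452, 75) = (-76708 + 269274) + (-452 - 1*75) = 192566 + (-452 - 75) = 192566 - 527 = 192039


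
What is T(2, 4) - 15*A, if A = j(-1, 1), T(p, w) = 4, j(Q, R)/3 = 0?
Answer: 4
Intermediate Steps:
j(Q, R) = 0 (j(Q, R) = 3*0 = 0)
A = 0
T(2, 4) - 15*A = 4 - 15*0 = 4 + 0 = 4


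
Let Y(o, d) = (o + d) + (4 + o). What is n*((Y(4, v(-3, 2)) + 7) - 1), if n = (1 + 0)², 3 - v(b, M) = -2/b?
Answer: 61/3 ≈ 20.333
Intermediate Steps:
v(b, M) = 3 + 2/b (v(b, M) = 3 - (-2)/b = 3 + 2/b)
Y(o, d) = 4 + d + 2*o (Y(o, d) = (d + o) + (4 + o) = 4 + d + 2*o)
n = 1 (n = 1² = 1)
n*((Y(4, v(-3, 2)) + 7) - 1) = 1*(((4 + (3 + 2/(-3)) + 2*4) + 7) - 1) = 1*(((4 + (3 + 2*(-⅓)) + 8) + 7) - 1) = 1*(((4 + (3 - ⅔) + 8) + 7) - 1) = 1*(((4 + 7/3 + 8) + 7) - 1) = 1*((43/3 + 7) - 1) = 1*(64/3 - 1) = 1*(61/3) = 61/3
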